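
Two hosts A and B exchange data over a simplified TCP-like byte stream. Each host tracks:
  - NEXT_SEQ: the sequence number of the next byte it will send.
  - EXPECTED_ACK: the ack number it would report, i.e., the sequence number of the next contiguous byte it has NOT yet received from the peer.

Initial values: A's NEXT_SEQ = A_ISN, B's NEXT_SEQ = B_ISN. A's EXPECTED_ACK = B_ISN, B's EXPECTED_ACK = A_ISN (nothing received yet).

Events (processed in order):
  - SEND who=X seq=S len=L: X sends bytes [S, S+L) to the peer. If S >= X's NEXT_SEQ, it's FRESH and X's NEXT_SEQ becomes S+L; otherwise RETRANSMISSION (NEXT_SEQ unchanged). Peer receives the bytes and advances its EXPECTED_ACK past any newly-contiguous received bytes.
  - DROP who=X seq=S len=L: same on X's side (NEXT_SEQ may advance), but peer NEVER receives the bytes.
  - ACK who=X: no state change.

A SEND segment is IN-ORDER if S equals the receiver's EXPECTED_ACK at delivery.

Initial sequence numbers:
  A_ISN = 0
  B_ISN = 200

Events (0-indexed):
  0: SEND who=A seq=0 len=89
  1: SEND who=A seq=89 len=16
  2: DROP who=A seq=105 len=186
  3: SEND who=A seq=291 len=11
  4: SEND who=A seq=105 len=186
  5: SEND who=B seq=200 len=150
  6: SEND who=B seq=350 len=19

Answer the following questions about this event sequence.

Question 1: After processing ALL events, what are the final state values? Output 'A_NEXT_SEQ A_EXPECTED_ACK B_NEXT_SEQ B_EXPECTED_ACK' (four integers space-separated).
After event 0: A_seq=89 A_ack=200 B_seq=200 B_ack=89
After event 1: A_seq=105 A_ack=200 B_seq=200 B_ack=105
After event 2: A_seq=291 A_ack=200 B_seq=200 B_ack=105
After event 3: A_seq=302 A_ack=200 B_seq=200 B_ack=105
After event 4: A_seq=302 A_ack=200 B_seq=200 B_ack=302
After event 5: A_seq=302 A_ack=350 B_seq=350 B_ack=302
After event 6: A_seq=302 A_ack=369 B_seq=369 B_ack=302

Answer: 302 369 369 302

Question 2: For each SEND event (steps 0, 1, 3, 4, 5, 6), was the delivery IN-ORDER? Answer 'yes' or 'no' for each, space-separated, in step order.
Step 0: SEND seq=0 -> in-order
Step 1: SEND seq=89 -> in-order
Step 3: SEND seq=291 -> out-of-order
Step 4: SEND seq=105 -> in-order
Step 5: SEND seq=200 -> in-order
Step 6: SEND seq=350 -> in-order

Answer: yes yes no yes yes yes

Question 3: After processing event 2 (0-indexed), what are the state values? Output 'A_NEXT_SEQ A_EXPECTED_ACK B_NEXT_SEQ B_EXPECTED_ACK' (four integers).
After event 0: A_seq=89 A_ack=200 B_seq=200 B_ack=89
After event 1: A_seq=105 A_ack=200 B_seq=200 B_ack=105
After event 2: A_seq=291 A_ack=200 B_seq=200 B_ack=105

291 200 200 105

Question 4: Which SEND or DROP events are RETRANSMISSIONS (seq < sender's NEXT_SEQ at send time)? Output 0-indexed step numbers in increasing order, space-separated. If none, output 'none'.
Answer: 4

Derivation:
Step 0: SEND seq=0 -> fresh
Step 1: SEND seq=89 -> fresh
Step 2: DROP seq=105 -> fresh
Step 3: SEND seq=291 -> fresh
Step 4: SEND seq=105 -> retransmit
Step 5: SEND seq=200 -> fresh
Step 6: SEND seq=350 -> fresh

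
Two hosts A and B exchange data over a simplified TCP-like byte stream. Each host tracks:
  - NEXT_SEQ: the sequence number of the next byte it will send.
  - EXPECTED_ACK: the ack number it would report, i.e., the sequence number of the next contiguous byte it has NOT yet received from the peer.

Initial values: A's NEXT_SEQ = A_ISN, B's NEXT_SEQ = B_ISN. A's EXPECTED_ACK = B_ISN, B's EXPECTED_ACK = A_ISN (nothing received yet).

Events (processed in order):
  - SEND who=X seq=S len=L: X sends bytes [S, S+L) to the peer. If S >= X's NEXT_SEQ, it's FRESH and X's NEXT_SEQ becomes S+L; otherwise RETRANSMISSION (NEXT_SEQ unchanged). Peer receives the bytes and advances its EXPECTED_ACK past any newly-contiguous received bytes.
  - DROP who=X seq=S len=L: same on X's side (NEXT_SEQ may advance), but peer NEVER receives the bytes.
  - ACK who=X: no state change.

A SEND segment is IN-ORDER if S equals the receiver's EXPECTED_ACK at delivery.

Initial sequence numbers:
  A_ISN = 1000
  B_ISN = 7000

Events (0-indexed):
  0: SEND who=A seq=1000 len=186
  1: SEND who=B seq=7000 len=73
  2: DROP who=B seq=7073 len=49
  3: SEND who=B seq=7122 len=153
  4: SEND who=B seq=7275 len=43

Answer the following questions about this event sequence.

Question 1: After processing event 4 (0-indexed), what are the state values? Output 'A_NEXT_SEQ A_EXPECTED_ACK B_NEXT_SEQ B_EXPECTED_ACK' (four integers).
After event 0: A_seq=1186 A_ack=7000 B_seq=7000 B_ack=1186
After event 1: A_seq=1186 A_ack=7073 B_seq=7073 B_ack=1186
After event 2: A_seq=1186 A_ack=7073 B_seq=7122 B_ack=1186
After event 3: A_seq=1186 A_ack=7073 B_seq=7275 B_ack=1186
After event 4: A_seq=1186 A_ack=7073 B_seq=7318 B_ack=1186

1186 7073 7318 1186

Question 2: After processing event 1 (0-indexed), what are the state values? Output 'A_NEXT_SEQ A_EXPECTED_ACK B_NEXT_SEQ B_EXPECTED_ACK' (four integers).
After event 0: A_seq=1186 A_ack=7000 B_seq=7000 B_ack=1186
After event 1: A_seq=1186 A_ack=7073 B_seq=7073 B_ack=1186

1186 7073 7073 1186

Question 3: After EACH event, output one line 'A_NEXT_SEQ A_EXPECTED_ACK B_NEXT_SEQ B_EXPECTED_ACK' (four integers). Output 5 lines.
1186 7000 7000 1186
1186 7073 7073 1186
1186 7073 7122 1186
1186 7073 7275 1186
1186 7073 7318 1186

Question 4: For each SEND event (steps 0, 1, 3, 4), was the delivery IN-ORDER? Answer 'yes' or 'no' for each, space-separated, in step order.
Step 0: SEND seq=1000 -> in-order
Step 1: SEND seq=7000 -> in-order
Step 3: SEND seq=7122 -> out-of-order
Step 4: SEND seq=7275 -> out-of-order

Answer: yes yes no no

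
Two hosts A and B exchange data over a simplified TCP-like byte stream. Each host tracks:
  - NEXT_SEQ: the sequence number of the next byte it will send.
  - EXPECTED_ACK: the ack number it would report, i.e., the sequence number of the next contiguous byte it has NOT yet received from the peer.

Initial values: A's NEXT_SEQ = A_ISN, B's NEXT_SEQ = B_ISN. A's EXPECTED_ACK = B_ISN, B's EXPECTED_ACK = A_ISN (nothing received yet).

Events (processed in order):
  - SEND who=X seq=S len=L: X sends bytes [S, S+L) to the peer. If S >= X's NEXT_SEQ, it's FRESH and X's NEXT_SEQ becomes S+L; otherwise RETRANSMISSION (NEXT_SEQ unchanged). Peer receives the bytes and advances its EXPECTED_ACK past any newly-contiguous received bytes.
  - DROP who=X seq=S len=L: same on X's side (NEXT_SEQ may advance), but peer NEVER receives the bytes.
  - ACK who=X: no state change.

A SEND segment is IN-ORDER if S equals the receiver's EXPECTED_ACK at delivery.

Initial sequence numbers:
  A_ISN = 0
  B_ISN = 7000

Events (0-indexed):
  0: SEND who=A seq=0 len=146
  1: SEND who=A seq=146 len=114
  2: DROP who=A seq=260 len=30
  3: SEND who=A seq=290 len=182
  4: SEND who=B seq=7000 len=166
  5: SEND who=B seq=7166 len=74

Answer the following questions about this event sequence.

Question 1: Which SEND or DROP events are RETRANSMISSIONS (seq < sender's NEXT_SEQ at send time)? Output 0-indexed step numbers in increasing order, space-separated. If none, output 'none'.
Answer: none

Derivation:
Step 0: SEND seq=0 -> fresh
Step 1: SEND seq=146 -> fresh
Step 2: DROP seq=260 -> fresh
Step 3: SEND seq=290 -> fresh
Step 4: SEND seq=7000 -> fresh
Step 5: SEND seq=7166 -> fresh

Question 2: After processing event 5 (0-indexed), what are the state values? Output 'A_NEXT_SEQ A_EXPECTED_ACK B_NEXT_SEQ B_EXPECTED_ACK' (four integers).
After event 0: A_seq=146 A_ack=7000 B_seq=7000 B_ack=146
After event 1: A_seq=260 A_ack=7000 B_seq=7000 B_ack=260
After event 2: A_seq=290 A_ack=7000 B_seq=7000 B_ack=260
After event 3: A_seq=472 A_ack=7000 B_seq=7000 B_ack=260
After event 4: A_seq=472 A_ack=7166 B_seq=7166 B_ack=260
After event 5: A_seq=472 A_ack=7240 B_seq=7240 B_ack=260

472 7240 7240 260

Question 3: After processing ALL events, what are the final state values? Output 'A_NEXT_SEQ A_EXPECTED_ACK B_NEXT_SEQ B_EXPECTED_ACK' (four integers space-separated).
Answer: 472 7240 7240 260

Derivation:
After event 0: A_seq=146 A_ack=7000 B_seq=7000 B_ack=146
After event 1: A_seq=260 A_ack=7000 B_seq=7000 B_ack=260
After event 2: A_seq=290 A_ack=7000 B_seq=7000 B_ack=260
After event 3: A_seq=472 A_ack=7000 B_seq=7000 B_ack=260
After event 4: A_seq=472 A_ack=7166 B_seq=7166 B_ack=260
After event 5: A_seq=472 A_ack=7240 B_seq=7240 B_ack=260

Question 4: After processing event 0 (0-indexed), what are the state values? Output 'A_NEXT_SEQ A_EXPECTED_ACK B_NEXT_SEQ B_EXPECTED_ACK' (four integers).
After event 0: A_seq=146 A_ack=7000 B_seq=7000 B_ack=146

146 7000 7000 146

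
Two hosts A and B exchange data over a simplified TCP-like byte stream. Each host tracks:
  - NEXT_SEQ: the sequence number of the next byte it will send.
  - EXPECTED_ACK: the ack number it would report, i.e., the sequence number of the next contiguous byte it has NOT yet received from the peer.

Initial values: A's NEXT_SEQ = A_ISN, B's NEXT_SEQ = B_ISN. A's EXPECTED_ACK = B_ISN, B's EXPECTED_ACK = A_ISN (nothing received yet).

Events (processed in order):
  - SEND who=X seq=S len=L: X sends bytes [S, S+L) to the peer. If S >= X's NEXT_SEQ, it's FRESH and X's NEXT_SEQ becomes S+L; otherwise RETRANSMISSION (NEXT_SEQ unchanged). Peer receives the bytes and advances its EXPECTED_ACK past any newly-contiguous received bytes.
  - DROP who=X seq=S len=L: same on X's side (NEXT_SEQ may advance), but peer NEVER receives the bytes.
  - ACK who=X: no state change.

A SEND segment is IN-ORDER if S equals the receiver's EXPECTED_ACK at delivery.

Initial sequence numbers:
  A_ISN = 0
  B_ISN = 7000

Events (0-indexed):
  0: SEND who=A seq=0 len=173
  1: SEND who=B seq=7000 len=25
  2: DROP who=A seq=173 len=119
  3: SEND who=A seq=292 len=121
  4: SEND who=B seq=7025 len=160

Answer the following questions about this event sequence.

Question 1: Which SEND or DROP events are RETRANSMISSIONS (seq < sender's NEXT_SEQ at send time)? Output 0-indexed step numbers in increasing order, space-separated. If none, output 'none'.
Step 0: SEND seq=0 -> fresh
Step 1: SEND seq=7000 -> fresh
Step 2: DROP seq=173 -> fresh
Step 3: SEND seq=292 -> fresh
Step 4: SEND seq=7025 -> fresh

Answer: none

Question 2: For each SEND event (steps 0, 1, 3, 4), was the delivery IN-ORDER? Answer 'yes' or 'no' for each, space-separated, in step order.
Step 0: SEND seq=0 -> in-order
Step 1: SEND seq=7000 -> in-order
Step 3: SEND seq=292 -> out-of-order
Step 4: SEND seq=7025 -> in-order

Answer: yes yes no yes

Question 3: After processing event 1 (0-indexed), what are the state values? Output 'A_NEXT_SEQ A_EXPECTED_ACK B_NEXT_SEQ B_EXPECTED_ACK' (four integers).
After event 0: A_seq=173 A_ack=7000 B_seq=7000 B_ack=173
After event 1: A_seq=173 A_ack=7025 B_seq=7025 B_ack=173

173 7025 7025 173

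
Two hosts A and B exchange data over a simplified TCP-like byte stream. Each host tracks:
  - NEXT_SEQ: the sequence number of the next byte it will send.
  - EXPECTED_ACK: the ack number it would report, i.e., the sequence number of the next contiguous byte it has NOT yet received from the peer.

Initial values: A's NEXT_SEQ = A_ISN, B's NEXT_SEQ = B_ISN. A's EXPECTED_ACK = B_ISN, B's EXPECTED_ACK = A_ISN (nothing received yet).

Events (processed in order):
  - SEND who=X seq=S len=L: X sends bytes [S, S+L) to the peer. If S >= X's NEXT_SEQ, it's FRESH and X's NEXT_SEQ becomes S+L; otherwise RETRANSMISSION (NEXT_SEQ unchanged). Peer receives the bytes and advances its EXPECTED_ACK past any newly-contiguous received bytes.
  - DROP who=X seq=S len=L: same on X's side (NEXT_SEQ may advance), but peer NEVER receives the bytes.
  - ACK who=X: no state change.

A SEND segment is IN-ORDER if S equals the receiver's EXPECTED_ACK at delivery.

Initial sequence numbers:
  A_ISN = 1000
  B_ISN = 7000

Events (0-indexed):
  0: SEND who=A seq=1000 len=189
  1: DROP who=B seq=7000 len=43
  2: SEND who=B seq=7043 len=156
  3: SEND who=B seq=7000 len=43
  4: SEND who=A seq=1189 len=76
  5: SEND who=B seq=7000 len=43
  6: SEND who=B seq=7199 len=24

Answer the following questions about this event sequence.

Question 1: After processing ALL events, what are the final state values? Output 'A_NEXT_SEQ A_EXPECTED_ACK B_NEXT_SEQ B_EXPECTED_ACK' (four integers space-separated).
Answer: 1265 7223 7223 1265

Derivation:
After event 0: A_seq=1189 A_ack=7000 B_seq=7000 B_ack=1189
After event 1: A_seq=1189 A_ack=7000 B_seq=7043 B_ack=1189
After event 2: A_seq=1189 A_ack=7000 B_seq=7199 B_ack=1189
After event 3: A_seq=1189 A_ack=7199 B_seq=7199 B_ack=1189
After event 4: A_seq=1265 A_ack=7199 B_seq=7199 B_ack=1265
After event 5: A_seq=1265 A_ack=7199 B_seq=7199 B_ack=1265
After event 6: A_seq=1265 A_ack=7223 B_seq=7223 B_ack=1265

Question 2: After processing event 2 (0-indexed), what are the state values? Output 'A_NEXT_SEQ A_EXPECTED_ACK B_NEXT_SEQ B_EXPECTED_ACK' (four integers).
After event 0: A_seq=1189 A_ack=7000 B_seq=7000 B_ack=1189
After event 1: A_seq=1189 A_ack=7000 B_seq=7043 B_ack=1189
After event 2: A_seq=1189 A_ack=7000 B_seq=7199 B_ack=1189

1189 7000 7199 1189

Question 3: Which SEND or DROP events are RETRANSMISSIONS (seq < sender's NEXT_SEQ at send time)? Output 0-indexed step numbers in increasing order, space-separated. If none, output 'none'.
Answer: 3 5

Derivation:
Step 0: SEND seq=1000 -> fresh
Step 1: DROP seq=7000 -> fresh
Step 2: SEND seq=7043 -> fresh
Step 3: SEND seq=7000 -> retransmit
Step 4: SEND seq=1189 -> fresh
Step 5: SEND seq=7000 -> retransmit
Step 6: SEND seq=7199 -> fresh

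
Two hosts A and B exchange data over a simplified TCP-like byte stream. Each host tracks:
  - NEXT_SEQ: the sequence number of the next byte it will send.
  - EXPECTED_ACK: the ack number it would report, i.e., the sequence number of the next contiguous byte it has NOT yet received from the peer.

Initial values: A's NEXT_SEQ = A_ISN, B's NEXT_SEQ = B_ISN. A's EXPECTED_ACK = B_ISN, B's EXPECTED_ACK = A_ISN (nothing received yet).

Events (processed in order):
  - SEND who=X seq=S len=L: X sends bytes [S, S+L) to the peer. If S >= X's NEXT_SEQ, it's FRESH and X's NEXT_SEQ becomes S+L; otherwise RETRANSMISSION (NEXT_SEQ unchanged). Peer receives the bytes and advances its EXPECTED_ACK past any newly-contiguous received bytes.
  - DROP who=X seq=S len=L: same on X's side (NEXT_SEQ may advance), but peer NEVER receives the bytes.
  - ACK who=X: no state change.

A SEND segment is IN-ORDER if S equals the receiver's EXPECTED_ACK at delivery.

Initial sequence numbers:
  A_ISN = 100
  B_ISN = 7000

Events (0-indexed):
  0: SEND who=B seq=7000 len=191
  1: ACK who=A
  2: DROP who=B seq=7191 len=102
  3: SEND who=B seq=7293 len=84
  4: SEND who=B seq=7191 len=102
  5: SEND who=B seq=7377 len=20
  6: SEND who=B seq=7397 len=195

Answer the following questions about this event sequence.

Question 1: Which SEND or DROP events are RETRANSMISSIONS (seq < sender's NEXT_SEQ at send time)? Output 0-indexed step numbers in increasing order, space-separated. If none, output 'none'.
Step 0: SEND seq=7000 -> fresh
Step 2: DROP seq=7191 -> fresh
Step 3: SEND seq=7293 -> fresh
Step 4: SEND seq=7191 -> retransmit
Step 5: SEND seq=7377 -> fresh
Step 6: SEND seq=7397 -> fresh

Answer: 4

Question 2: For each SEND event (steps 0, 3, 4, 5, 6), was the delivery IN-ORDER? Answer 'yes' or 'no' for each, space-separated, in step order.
Step 0: SEND seq=7000 -> in-order
Step 3: SEND seq=7293 -> out-of-order
Step 4: SEND seq=7191 -> in-order
Step 5: SEND seq=7377 -> in-order
Step 6: SEND seq=7397 -> in-order

Answer: yes no yes yes yes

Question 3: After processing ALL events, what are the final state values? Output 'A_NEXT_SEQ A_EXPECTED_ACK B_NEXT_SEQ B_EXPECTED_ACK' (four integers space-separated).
Answer: 100 7592 7592 100

Derivation:
After event 0: A_seq=100 A_ack=7191 B_seq=7191 B_ack=100
After event 1: A_seq=100 A_ack=7191 B_seq=7191 B_ack=100
After event 2: A_seq=100 A_ack=7191 B_seq=7293 B_ack=100
After event 3: A_seq=100 A_ack=7191 B_seq=7377 B_ack=100
After event 4: A_seq=100 A_ack=7377 B_seq=7377 B_ack=100
After event 5: A_seq=100 A_ack=7397 B_seq=7397 B_ack=100
After event 6: A_seq=100 A_ack=7592 B_seq=7592 B_ack=100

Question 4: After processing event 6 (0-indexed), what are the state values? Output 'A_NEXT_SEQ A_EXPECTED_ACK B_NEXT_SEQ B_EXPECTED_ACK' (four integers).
After event 0: A_seq=100 A_ack=7191 B_seq=7191 B_ack=100
After event 1: A_seq=100 A_ack=7191 B_seq=7191 B_ack=100
After event 2: A_seq=100 A_ack=7191 B_seq=7293 B_ack=100
After event 3: A_seq=100 A_ack=7191 B_seq=7377 B_ack=100
After event 4: A_seq=100 A_ack=7377 B_seq=7377 B_ack=100
After event 5: A_seq=100 A_ack=7397 B_seq=7397 B_ack=100
After event 6: A_seq=100 A_ack=7592 B_seq=7592 B_ack=100

100 7592 7592 100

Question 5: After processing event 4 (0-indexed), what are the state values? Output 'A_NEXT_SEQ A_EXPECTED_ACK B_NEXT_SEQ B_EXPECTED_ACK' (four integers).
After event 0: A_seq=100 A_ack=7191 B_seq=7191 B_ack=100
After event 1: A_seq=100 A_ack=7191 B_seq=7191 B_ack=100
After event 2: A_seq=100 A_ack=7191 B_seq=7293 B_ack=100
After event 3: A_seq=100 A_ack=7191 B_seq=7377 B_ack=100
After event 4: A_seq=100 A_ack=7377 B_seq=7377 B_ack=100

100 7377 7377 100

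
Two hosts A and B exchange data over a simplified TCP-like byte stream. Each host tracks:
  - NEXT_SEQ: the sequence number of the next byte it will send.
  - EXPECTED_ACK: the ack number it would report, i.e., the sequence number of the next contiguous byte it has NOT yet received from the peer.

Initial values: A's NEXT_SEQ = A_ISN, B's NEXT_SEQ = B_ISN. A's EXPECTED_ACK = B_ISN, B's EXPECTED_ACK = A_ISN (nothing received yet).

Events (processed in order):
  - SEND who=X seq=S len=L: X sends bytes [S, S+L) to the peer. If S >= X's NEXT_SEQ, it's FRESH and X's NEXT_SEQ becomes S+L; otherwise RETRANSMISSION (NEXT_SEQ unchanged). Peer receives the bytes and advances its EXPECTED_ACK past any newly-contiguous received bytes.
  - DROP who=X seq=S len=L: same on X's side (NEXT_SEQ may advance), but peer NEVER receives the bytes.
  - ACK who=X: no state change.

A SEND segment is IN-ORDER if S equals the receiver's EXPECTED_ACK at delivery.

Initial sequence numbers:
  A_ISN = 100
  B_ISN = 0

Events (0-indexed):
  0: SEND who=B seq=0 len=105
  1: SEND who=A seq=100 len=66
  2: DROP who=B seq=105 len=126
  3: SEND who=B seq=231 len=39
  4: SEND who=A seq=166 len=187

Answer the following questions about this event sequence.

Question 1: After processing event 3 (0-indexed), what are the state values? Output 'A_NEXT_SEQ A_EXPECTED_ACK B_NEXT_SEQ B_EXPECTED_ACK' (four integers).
After event 0: A_seq=100 A_ack=105 B_seq=105 B_ack=100
After event 1: A_seq=166 A_ack=105 B_seq=105 B_ack=166
After event 2: A_seq=166 A_ack=105 B_seq=231 B_ack=166
After event 3: A_seq=166 A_ack=105 B_seq=270 B_ack=166

166 105 270 166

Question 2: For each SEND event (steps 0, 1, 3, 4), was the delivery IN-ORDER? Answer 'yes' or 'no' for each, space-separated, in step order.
Step 0: SEND seq=0 -> in-order
Step 1: SEND seq=100 -> in-order
Step 3: SEND seq=231 -> out-of-order
Step 4: SEND seq=166 -> in-order

Answer: yes yes no yes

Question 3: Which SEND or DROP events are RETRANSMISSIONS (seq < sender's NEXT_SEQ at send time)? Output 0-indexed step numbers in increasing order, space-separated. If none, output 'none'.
Answer: none

Derivation:
Step 0: SEND seq=0 -> fresh
Step 1: SEND seq=100 -> fresh
Step 2: DROP seq=105 -> fresh
Step 3: SEND seq=231 -> fresh
Step 4: SEND seq=166 -> fresh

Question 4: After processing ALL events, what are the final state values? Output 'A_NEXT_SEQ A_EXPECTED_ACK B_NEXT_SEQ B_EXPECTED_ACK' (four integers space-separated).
Answer: 353 105 270 353

Derivation:
After event 0: A_seq=100 A_ack=105 B_seq=105 B_ack=100
After event 1: A_seq=166 A_ack=105 B_seq=105 B_ack=166
After event 2: A_seq=166 A_ack=105 B_seq=231 B_ack=166
After event 3: A_seq=166 A_ack=105 B_seq=270 B_ack=166
After event 4: A_seq=353 A_ack=105 B_seq=270 B_ack=353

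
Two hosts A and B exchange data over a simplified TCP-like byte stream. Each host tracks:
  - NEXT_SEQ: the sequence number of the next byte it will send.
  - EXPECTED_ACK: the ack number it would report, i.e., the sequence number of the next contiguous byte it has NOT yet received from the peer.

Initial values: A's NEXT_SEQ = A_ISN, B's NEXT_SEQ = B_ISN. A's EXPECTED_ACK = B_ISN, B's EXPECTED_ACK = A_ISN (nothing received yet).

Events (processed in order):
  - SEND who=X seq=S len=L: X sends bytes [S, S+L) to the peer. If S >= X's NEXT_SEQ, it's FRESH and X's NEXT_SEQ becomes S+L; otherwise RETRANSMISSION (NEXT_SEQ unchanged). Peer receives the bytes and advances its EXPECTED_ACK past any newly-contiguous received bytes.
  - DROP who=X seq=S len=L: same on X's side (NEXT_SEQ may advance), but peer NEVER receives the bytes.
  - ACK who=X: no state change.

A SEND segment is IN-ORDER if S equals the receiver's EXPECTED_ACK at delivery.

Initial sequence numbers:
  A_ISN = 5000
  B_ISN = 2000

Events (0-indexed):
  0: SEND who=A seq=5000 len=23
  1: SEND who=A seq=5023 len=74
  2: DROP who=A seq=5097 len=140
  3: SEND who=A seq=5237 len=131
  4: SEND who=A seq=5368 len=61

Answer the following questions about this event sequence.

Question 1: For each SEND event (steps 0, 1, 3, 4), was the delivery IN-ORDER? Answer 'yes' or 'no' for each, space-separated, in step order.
Answer: yes yes no no

Derivation:
Step 0: SEND seq=5000 -> in-order
Step 1: SEND seq=5023 -> in-order
Step 3: SEND seq=5237 -> out-of-order
Step 4: SEND seq=5368 -> out-of-order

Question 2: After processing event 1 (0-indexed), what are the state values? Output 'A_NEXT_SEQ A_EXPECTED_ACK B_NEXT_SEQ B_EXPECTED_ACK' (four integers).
After event 0: A_seq=5023 A_ack=2000 B_seq=2000 B_ack=5023
After event 1: A_seq=5097 A_ack=2000 B_seq=2000 B_ack=5097

5097 2000 2000 5097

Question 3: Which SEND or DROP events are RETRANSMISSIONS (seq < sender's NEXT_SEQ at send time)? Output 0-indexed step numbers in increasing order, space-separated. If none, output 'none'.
Step 0: SEND seq=5000 -> fresh
Step 1: SEND seq=5023 -> fresh
Step 2: DROP seq=5097 -> fresh
Step 3: SEND seq=5237 -> fresh
Step 4: SEND seq=5368 -> fresh

Answer: none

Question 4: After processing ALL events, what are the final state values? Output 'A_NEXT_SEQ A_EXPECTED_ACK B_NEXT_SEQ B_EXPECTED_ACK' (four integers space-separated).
Answer: 5429 2000 2000 5097

Derivation:
After event 0: A_seq=5023 A_ack=2000 B_seq=2000 B_ack=5023
After event 1: A_seq=5097 A_ack=2000 B_seq=2000 B_ack=5097
After event 2: A_seq=5237 A_ack=2000 B_seq=2000 B_ack=5097
After event 3: A_seq=5368 A_ack=2000 B_seq=2000 B_ack=5097
After event 4: A_seq=5429 A_ack=2000 B_seq=2000 B_ack=5097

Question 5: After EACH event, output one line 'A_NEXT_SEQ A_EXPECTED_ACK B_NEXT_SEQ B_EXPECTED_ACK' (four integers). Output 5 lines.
5023 2000 2000 5023
5097 2000 2000 5097
5237 2000 2000 5097
5368 2000 2000 5097
5429 2000 2000 5097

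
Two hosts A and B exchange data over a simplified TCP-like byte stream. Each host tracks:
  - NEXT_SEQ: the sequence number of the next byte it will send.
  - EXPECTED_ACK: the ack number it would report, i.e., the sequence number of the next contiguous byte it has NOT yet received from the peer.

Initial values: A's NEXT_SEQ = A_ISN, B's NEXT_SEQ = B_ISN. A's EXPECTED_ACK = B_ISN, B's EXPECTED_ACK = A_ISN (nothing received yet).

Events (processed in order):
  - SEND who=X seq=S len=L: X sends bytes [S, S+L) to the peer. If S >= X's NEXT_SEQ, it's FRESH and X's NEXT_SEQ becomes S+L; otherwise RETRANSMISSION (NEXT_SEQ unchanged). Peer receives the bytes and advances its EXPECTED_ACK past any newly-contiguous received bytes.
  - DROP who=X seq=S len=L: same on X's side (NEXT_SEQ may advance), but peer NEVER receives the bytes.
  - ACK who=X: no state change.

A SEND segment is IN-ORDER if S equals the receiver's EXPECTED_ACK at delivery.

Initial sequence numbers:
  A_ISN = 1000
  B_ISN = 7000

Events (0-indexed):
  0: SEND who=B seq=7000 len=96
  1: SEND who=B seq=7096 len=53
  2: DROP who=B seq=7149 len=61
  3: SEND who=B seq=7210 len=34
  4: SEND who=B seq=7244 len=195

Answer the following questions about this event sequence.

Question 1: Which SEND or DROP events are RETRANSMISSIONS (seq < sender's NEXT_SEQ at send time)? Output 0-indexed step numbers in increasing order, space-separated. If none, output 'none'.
Step 0: SEND seq=7000 -> fresh
Step 1: SEND seq=7096 -> fresh
Step 2: DROP seq=7149 -> fresh
Step 3: SEND seq=7210 -> fresh
Step 4: SEND seq=7244 -> fresh

Answer: none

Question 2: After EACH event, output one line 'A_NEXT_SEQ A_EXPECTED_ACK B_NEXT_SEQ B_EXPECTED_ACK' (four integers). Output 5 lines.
1000 7096 7096 1000
1000 7149 7149 1000
1000 7149 7210 1000
1000 7149 7244 1000
1000 7149 7439 1000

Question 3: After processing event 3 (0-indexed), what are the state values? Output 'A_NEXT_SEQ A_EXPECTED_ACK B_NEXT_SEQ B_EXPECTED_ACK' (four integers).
After event 0: A_seq=1000 A_ack=7096 B_seq=7096 B_ack=1000
After event 1: A_seq=1000 A_ack=7149 B_seq=7149 B_ack=1000
After event 2: A_seq=1000 A_ack=7149 B_seq=7210 B_ack=1000
After event 3: A_seq=1000 A_ack=7149 B_seq=7244 B_ack=1000

1000 7149 7244 1000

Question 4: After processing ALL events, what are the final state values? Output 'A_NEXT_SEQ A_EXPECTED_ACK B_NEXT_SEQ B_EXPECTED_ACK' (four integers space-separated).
After event 0: A_seq=1000 A_ack=7096 B_seq=7096 B_ack=1000
After event 1: A_seq=1000 A_ack=7149 B_seq=7149 B_ack=1000
After event 2: A_seq=1000 A_ack=7149 B_seq=7210 B_ack=1000
After event 3: A_seq=1000 A_ack=7149 B_seq=7244 B_ack=1000
After event 4: A_seq=1000 A_ack=7149 B_seq=7439 B_ack=1000

Answer: 1000 7149 7439 1000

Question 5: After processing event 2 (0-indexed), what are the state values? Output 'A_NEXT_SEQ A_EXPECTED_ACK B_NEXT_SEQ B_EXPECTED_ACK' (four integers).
After event 0: A_seq=1000 A_ack=7096 B_seq=7096 B_ack=1000
After event 1: A_seq=1000 A_ack=7149 B_seq=7149 B_ack=1000
After event 2: A_seq=1000 A_ack=7149 B_seq=7210 B_ack=1000

1000 7149 7210 1000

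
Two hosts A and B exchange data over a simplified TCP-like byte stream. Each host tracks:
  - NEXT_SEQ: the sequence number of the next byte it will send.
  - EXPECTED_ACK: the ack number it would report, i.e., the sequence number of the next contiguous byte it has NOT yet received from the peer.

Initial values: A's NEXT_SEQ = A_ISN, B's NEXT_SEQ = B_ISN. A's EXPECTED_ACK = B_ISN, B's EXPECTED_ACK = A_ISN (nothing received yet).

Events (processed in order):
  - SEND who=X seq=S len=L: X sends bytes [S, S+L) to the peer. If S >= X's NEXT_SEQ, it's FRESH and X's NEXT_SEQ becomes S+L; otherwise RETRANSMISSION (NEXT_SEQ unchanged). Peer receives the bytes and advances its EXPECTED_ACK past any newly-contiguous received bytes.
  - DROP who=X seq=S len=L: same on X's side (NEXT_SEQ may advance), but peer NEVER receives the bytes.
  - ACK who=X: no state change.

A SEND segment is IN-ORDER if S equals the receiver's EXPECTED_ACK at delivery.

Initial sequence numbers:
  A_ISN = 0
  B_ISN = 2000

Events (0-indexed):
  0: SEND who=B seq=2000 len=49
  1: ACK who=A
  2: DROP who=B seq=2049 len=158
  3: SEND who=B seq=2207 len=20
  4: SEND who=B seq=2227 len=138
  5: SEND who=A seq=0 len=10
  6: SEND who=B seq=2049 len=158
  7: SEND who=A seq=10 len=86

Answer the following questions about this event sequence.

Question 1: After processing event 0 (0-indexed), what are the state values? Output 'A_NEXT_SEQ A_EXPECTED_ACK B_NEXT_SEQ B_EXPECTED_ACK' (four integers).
After event 0: A_seq=0 A_ack=2049 B_seq=2049 B_ack=0

0 2049 2049 0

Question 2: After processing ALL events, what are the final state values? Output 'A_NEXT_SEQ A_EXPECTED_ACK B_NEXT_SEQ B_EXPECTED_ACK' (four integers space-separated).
Answer: 96 2365 2365 96

Derivation:
After event 0: A_seq=0 A_ack=2049 B_seq=2049 B_ack=0
After event 1: A_seq=0 A_ack=2049 B_seq=2049 B_ack=0
After event 2: A_seq=0 A_ack=2049 B_seq=2207 B_ack=0
After event 3: A_seq=0 A_ack=2049 B_seq=2227 B_ack=0
After event 4: A_seq=0 A_ack=2049 B_seq=2365 B_ack=0
After event 5: A_seq=10 A_ack=2049 B_seq=2365 B_ack=10
After event 6: A_seq=10 A_ack=2365 B_seq=2365 B_ack=10
After event 7: A_seq=96 A_ack=2365 B_seq=2365 B_ack=96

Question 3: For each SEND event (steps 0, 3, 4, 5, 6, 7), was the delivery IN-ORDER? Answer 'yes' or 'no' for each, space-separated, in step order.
Answer: yes no no yes yes yes

Derivation:
Step 0: SEND seq=2000 -> in-order
Step 3: SEND seq=2207 -> out-of-order
Step 4: SEND seq=2227 -> out-of-order
Step 5: SEND seq=0 -> in-order
Step 6: SEND seq=2049 -> in-order
Step 7: SEND seq=10 -> in-order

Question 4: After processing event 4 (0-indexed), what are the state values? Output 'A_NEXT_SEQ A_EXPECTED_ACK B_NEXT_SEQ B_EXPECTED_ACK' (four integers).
After event 0: A_seq=0 A_ack=2049 B_seq=2049 B_ack=0
After event 1: A_seq=0 A_ack=2049 B_seq=2049 B_ack=0
After event 2: A_seq=0 A_ack=2049 B_seq=2207 B_ack=0
After event 3: A_seq=0 A_ack=2049 B_seq=2227 B_ack=0
After event 4: A_seq=0 A_ack=2049 B_seq=2365 B_ack=0

0 2049 2365 0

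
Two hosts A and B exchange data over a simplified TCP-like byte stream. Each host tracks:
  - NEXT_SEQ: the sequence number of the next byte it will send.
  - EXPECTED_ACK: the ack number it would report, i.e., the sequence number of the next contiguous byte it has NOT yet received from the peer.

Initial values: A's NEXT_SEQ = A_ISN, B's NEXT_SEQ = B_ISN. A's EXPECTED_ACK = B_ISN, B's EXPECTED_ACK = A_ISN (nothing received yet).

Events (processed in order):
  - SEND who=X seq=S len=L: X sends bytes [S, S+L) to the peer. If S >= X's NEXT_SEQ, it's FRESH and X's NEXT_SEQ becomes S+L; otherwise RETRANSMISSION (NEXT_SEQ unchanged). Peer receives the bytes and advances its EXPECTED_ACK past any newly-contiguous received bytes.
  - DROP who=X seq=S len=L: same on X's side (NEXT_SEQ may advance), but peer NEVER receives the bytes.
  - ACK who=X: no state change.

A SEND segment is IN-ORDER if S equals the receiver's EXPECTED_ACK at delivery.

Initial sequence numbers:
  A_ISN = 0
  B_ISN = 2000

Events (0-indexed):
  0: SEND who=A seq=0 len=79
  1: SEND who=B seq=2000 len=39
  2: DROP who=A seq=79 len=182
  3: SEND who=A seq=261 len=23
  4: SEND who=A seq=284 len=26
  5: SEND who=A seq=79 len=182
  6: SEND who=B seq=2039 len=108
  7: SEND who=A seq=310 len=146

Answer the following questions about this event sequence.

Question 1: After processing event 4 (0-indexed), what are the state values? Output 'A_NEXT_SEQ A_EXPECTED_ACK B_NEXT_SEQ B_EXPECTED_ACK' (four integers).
After event 0: A_seq=79 A_ack=2000 B_seq=2000 B_ack=79
After event 1: A_seq=79 A_ack=2039 B_seq=2039 B_ack=79
After event 2: A_seq=261 A_ack=2039 B_seq=2039 B_ack=79
After event 3: A_seq=284 A_ack=2039 B_seq=2039 B_ack=79
After event 4: A_seq=310 A_ack=2039 B_seq=2039 B_ack=79

310 2039 2039 79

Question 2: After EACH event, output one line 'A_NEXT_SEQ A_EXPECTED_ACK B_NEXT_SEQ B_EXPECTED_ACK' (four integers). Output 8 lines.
79 2000 2000 79
79 2039 2039 79
261 2039 2039 79
284 2039 2039 79
310 2039 2039 79
310 2039 2039 310
310 2147 2147 310
456 2147 2147 456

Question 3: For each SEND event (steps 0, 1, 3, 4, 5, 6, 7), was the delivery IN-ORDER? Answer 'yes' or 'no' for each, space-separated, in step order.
Answer: yes yes no no yes yes yes

Derivation:
Step 0: SEND seq=0 -> in-order
Step 1: SEND seq=2000 -> in-order
Step 3: SEND seq=261 -> out-of-order
Step 4: SEND seq=284 -> out-of-order
Step 5: SEND seq=79 -> in-order
Step 6: SEND seq=2039 -> in-order
Step 7: SEND seq=310 -> in-order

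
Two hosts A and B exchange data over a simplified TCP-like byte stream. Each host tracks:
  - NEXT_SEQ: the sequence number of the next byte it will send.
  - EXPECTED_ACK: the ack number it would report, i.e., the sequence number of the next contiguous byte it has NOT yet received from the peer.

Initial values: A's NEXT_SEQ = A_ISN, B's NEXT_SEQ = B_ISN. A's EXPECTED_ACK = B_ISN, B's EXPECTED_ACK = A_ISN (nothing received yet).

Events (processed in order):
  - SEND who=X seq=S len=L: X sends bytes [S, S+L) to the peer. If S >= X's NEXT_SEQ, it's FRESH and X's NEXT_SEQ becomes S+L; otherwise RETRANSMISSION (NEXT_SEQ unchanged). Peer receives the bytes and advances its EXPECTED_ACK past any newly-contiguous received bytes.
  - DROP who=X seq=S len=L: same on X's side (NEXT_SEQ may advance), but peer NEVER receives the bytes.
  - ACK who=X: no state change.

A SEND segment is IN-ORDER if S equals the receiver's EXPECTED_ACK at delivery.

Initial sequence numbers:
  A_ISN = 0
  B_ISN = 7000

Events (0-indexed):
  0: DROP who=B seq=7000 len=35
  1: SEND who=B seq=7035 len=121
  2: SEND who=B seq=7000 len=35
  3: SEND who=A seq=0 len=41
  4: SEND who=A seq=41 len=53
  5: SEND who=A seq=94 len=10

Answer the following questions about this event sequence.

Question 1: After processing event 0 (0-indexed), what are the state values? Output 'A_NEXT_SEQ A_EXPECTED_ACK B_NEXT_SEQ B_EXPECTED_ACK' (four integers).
After event 0: A_seq=0 A_ack=7000 B_seq=7035 B_ack=0

0 7000 7035 0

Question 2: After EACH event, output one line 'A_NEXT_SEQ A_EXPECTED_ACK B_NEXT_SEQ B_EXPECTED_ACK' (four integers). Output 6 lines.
0 7000 7035 0
0 7000 7156 0
0 7156 7156 0
41 7156 7156 41
94 7156 7156 94
104 7156 7156 104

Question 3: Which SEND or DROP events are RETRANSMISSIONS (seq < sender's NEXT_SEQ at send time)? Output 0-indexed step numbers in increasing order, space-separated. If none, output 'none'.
Answer: 2

Derivation:
Step 0: DROP seq=7000 -> fresh
Step 1: SEND seq=7035 -> fresh
Step 2: SEND seq=7000 -> retransmit
Step 3: SEND seq=0 -> fresh
Step 4: SEND seq=41 -> fresh
Step 5: SEND seq=94 -> fresh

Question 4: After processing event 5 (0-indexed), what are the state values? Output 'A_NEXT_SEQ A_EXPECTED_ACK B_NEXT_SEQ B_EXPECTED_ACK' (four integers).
After event 0: A_seq=0 A_ack=7000 B_seq=7035 B_ack=0
After event 1: A_seq=0 A_ack=7000 B_seq=7156 B_ack=0
After event 2: A_seq=0 A_ack=7156 B_seq=7156 B_ack=0
After event 3: A_seq=41 A_ack=7156 B_seq=7156 B_ack=41
After event 4: A_seq=94 A_ack=7156 B_seq=7156 B_ack=94
After event 5: A_seq=104 A_ack=7156 B_seq=7156 B_ack=104

104 7156 7156 104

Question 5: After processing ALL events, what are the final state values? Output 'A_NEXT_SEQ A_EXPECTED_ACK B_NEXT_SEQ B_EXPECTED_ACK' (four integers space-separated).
After event 0: A_seq=0 A_ack=7000 B_seq=7035 B_ack=0
After event 1: A_seq=0 A_ack=7000 B_seq=7156 B_ack=0
After event 2: A_seq=0 A_ack=7156 B_seq=7156 B_ack=0
After event 3: A_seq=41 A_ack=7156 B_seq=7156 B_ack=41
After event 4: A_seq=94 A_ack=7156 B_seq=7156 B_ack=94
After event 5: A_seq=104 A_ack=7156 B_seq=7156 B_ack=104

Answer: 104 7156 7156 104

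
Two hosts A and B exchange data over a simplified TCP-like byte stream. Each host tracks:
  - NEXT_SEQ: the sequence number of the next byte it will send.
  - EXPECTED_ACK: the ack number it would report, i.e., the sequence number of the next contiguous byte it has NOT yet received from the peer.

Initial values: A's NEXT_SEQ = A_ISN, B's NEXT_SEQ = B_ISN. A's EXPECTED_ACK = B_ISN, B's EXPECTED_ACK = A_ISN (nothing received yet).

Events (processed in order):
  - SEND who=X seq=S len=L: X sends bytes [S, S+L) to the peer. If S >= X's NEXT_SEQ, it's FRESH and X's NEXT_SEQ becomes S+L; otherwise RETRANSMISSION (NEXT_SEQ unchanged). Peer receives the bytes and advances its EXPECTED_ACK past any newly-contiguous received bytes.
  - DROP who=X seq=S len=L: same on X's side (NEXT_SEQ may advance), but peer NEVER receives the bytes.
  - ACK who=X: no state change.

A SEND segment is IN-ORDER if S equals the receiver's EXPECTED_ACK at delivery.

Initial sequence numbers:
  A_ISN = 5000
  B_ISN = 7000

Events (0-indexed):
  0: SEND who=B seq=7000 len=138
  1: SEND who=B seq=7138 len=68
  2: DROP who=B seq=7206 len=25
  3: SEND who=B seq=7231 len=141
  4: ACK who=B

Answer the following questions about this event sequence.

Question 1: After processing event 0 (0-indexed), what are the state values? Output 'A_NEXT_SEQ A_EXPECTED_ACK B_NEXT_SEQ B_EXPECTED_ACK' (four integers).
After event 0: A_seq=5000 A_ack=7138 B_seq=7138 B_ack=5000

5000 7138 7138 5000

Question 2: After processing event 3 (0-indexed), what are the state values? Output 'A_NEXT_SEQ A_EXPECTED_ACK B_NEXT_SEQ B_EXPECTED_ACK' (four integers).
After event 0: A_seq=5000 A_ack=7138 B_seq=7138 B_ack=5000
After event 1: A_seq=5000 A_ack=7206 B_seq=7206 B_ack=5000
After event 2: A_seq=5000 A_ack=7206 B_seq=7231 B_ack=5000
After event 3: A_seq=5000 A_ack=7206 B_seq=7372 B_ack=5000

5000 7206 7372 5000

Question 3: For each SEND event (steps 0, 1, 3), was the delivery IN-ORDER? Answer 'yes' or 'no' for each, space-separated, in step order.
Answer: yes yes no

Derivation:
Step 0: SEND seq=7000 -> in-order
Step 1: SEND seq=7138 -> in-order
Step 3: SEND seq=7231 -> out-of-order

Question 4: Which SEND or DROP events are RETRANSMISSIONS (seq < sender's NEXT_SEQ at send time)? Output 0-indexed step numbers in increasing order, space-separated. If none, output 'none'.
Step 0: SEND seq=7000 -> fresh
Step 1: SEND seq=7138 -> fresh
Step 2: DROP seq=7206 -> fresh
Step 3: SEND seq=7231 -> fresh

Answer: none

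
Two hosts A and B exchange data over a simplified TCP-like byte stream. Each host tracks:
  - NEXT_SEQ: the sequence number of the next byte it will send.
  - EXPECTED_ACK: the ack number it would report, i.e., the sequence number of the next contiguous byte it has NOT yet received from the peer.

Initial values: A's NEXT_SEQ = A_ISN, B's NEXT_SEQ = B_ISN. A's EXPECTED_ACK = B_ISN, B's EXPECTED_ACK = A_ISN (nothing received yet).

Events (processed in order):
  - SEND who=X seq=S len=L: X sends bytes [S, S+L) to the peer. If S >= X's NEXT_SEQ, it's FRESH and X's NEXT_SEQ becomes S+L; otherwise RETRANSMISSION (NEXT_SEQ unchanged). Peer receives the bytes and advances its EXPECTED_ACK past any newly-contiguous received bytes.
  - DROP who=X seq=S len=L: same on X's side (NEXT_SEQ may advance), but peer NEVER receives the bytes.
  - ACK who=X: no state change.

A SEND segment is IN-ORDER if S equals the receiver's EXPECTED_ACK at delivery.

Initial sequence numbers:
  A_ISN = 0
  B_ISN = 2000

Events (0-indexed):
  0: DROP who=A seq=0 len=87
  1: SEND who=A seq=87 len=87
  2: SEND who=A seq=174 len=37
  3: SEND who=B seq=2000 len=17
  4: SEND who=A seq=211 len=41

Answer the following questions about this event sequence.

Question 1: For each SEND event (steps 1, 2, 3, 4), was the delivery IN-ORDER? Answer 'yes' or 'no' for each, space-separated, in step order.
Answer: no no yes no

Derivation:
Step 1: SEND seq=87 -> out-of-order
Step 2: SEND seq=174 -> out-of-order
Step 3: SEND seq=2000 -> in-order
Step 4: SEND seq=211 -> out-of-order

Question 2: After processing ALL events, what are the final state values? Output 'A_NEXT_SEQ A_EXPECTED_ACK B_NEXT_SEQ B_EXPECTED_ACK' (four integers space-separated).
After event 0: A_seq=87 A_ack=2000 B_seq=2000 B_ack=0
After event 1: A_seq=174 A_ack=2000 B_seq=2000 B_ack=0
After event 2: A_seq=211 A_ack=2000 B_seq=2000 B_ack=0
After event 3: A_seq=211 A_ack=2017 B_seq=2017 B_ack=0
After event 4: A_seq=252 A_ack=2017 B_seq=2017 B_ack=0

Answer: 252 2017 2017 0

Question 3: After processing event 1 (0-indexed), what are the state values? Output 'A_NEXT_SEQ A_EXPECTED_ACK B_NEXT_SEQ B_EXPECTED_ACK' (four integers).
After event 0: A_seq=87 A_ack=2000 B_seq=2000 B_ack=0
After event 1: A_seq=174 A_ack=2000 B_seq=2000 B_ack=0

174 2000 2000 0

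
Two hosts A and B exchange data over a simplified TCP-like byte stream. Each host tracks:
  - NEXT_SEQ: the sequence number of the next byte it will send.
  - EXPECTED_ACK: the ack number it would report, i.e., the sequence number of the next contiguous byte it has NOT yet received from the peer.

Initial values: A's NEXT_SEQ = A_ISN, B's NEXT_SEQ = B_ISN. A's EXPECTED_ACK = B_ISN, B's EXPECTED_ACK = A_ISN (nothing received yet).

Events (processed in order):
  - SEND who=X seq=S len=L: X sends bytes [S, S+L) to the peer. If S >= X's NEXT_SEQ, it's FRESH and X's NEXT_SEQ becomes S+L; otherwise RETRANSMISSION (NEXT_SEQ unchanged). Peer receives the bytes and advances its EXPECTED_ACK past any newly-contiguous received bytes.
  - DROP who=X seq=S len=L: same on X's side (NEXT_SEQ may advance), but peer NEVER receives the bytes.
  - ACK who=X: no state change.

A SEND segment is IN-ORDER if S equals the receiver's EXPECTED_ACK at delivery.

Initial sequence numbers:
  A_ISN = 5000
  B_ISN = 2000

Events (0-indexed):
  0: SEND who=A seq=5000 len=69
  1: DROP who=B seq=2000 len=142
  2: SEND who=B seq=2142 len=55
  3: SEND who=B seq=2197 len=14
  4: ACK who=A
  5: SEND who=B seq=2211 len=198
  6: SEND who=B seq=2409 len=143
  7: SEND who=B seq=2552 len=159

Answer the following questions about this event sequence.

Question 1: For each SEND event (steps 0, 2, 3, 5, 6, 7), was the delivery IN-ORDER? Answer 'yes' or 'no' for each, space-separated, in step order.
Step 0: SEND seq=5000 -> in-order
Step 2: SEND seq=2142 -> out-of-order
Step 3: SEND seq=2197 -> out-of-order
Step 5: SEND seq=2211 -> out-of-order
Step 6: SEND seq=2409 -> out-of-order
Step 7: SEND seq=2552 -> out-of-order

Answer: yes no no no no no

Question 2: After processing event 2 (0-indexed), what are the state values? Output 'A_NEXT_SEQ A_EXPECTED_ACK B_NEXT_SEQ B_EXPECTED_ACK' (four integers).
After event 0: A_seq=5069 A_ack=2000 B_seq=2000 B_ack=5069
After event 1: A_seq=5069 A_ack=2000 B_seq=2142 B_ack=5069
After event 2: A_seq=5069 A_ack=2000 B_seq=2197 B_ack=5069

5069 2000 2197 5069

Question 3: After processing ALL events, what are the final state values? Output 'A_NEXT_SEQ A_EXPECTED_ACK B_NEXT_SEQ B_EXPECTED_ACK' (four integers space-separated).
After event 0: A_seq=5069 A_ack=2000 B_seq=2000 B_ack=5069
After event 1: A_seq=5069 A_ack=2000 B_seq=2142 B_ack=5069
After event 2: A_seq=5069 A_ack=2000 B_seq=2197 B_ack=5069
After event 3: A_seq=5069 A_ack=2000 B_seq=2211 B_ack=5069
After event 4: A_seq=5069 A_ack=2000 B_seq=2211 B_ack=5069
After event 5: A_seq=5069 A_ack=2000 B_seq=2409 B_ack=5069
After event 6: A_seq=5069 A_ack=2000 B_seq=2552 B_ack=5069
After event 7: A_seq=5069 A_ack=2000 B_seq=2711 B_ack=5069

Answer: 5069 2000 2711 5069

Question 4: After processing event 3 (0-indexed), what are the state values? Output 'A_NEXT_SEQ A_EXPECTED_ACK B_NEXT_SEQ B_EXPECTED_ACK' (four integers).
After event 0: A_seq=5069 A_ack=2000 B_seq=2000 B_ack=5069
After event 1: A_seq=5069 A_ack=2000 B_seq=2142 B_ack=5069
After event 2: A_seq=5069 A_ack=2000 B_seq=2197 B_ack=5069
After event 3: A_seq=5069 A_ack=2000 B_seq=2211 B_ack=5069

5069 2000 2211 5069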